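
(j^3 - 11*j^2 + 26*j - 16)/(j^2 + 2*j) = (j^3 - 11*j^2 + 26*j - 16)/(j*(j + 2))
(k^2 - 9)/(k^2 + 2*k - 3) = (k - 3)/(k - 1)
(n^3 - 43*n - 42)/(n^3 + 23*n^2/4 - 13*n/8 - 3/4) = 8*(n^2 - 6*n - 7)/(8*n^2 - 2*n - 1)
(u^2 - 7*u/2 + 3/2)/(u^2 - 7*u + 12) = (u - 1/2)/(u - 4)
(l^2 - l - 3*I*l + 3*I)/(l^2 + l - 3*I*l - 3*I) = (l - 1)/(l + 1)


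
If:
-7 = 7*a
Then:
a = -1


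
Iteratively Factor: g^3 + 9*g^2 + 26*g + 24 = (g + 2)*(g^2 + 7*g + 12) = (g + 2)*(g + 4)*(g + 3)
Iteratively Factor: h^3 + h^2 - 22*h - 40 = (h + 4)*(h^2 - 3*h - 10) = (h - 5)*(h + 4)*(h + 2)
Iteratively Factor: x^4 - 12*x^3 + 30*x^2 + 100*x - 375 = (x - 5)*(x^3 - 7*x^2 - 5*x + 75) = (x - 5)^2*(x^2 - 2*x - 15) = (x - 5)^3*(x + 3)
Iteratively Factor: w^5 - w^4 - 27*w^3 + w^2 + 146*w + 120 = (w - 5)*(w^4 + 4*w^3 - 7*w^2 - 34*w - 24) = (w - 5)*(w + 2)*(w^3 + 2*w^2 - 11*w - 12) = (w - 5)*(w - 3)*(w + 2)*(w^2 + 5*w + 4) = (w - 5)*(w - 3)*(w + 1)*(w + 2)*(w + 4)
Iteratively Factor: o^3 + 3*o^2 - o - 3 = (o - 1)*(o^2 + 4*o + 3) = (o - 1)*(o + 3)*(o + 1)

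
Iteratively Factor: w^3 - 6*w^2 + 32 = (w + 2)*(w^2 - 8*w + 16) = (w - 4)*(w + 2)*(w - 4)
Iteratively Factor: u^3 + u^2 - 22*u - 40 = (u + 4)*(u^2 - 3*u - 10) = (u - 5)*(u + 4)*(u + 2)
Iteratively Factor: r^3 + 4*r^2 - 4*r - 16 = (r + 2)*(r^2 + 2*r - 8) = (r + 2)*(r + 4)*(r - 2)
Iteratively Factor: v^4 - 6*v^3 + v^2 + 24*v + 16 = (v + 1)*(v^3 - 7*v^2 + 8*v + 16) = (v - 4)*(v + 1)*(v^2 - 3*v - 4) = (v - 4)*(v + 1)^2*(v - 4)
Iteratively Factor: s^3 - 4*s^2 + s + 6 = (s + 1)*(s^2 - 5*s + 6) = (s - 3)*(s + 1)*(s - 2)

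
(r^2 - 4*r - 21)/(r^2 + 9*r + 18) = (r - 7)/(r + 6)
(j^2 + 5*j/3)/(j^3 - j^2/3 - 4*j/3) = (3*j + 5)/(3*j^2 - j - 4)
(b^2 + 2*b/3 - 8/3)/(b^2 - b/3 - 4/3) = (b + 2)/(b + 1)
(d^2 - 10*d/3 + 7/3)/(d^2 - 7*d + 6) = (d - 7/3)/(d - 6)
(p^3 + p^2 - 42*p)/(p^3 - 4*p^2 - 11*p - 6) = p*(p + 7)/(p^2 + 2*p + 1)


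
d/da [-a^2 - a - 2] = -2*a - 1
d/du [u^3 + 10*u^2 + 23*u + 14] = 3*u^2 + 20*u + 23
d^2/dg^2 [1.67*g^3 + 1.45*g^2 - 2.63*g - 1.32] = 10.02*g + 2.9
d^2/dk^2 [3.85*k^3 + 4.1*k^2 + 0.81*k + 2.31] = 23.1*k + 8.2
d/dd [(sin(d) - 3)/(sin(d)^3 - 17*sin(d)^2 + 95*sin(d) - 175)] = 2*(8*sin(d) + cos(d)^2 - 12)*cos(d)/((sin(d) - 7)^2*(sin(d) - 5)^3)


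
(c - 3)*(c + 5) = c^2 + 2*c - 15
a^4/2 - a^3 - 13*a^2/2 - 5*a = a*(a/2 + 1/2)*(a - 5)*(a + 2)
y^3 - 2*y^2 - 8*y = y*(y - 4)*(y + 2)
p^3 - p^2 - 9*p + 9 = (p - 3)*(p - 1)*(p + 3)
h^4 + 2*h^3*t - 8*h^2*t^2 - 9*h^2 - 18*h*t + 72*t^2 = (h - 3)*(h + 3)*(h - 2*t)*(h + 4*t)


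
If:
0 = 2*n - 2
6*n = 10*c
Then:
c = 3/5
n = 1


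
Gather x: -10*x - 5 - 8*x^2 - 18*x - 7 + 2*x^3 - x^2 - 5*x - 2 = 2*x^3 - 9*x^2 - 33*x - 14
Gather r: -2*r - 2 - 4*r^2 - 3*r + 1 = -4*r^2 - 5*r - 1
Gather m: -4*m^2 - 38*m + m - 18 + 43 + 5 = -4*m^2 - 37*m + 30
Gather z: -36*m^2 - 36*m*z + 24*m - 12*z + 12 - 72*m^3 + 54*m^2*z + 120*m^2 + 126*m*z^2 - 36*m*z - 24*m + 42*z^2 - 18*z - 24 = -72*m^3 + 84*m^2 + z^2*(126*m + 42) + z*(54*m^2 - 72*m - 30) - 12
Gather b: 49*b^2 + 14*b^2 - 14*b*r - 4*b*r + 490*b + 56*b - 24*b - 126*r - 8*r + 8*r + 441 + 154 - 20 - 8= 63*b^2 + b*(522 - 18*r) - 126*r + 567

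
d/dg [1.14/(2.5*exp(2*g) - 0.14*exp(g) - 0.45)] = (0.1596 - 5.7*exp(g))*exp(g)/(-2.5*exp(2*g) + 0.14*exp(g) + 0.45)^2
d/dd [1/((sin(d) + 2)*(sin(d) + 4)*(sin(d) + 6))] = (-24*sin(d) + 3*cos(d)^2 - 47)*cos(d)/((sin(d) + 2)^2*(sin(d) + 4)^2*(sin(d) + 6)^2)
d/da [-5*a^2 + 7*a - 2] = 7 - 10*a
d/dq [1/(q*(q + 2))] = 2*(-q - 1)/(q^2*(q^2 + 4*q + 4))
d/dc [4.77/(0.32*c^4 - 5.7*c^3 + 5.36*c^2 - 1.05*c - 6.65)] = (-6.1056*c^3 + 81.567*c^2 - 51.1344*c + 5.0085)/(-0.32*c^4 + 5.7*c^3 - 5.36*c^2 + 1.05*c + 6.65)^2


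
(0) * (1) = 0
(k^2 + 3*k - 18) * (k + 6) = k^3 + 9*k^2 - 108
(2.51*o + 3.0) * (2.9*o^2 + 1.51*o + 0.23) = 7.279*o^3 + 12.4901*o^2 + 5.1073*o + 0.69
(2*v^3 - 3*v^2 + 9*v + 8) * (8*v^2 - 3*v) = 16*v^5 - 30*v^4 + 81*v^3 + 37*v^2 - 24*v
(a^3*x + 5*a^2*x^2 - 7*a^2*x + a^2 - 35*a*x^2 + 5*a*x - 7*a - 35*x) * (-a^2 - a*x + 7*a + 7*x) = -a^5*x - 6*a^4*x^2 + 14*a^4*x - a^4 - 5*a^3*x^3 + 84*a^3*x^2 - 55*a^3*x + 14*a^3 + 70*a^2*x^3 - 299*a^2*x^2 + 84*a^2*x - 49*a^2 - 245*a*x^3 + 70*a*x^2 - 294*a*x - 245*x^2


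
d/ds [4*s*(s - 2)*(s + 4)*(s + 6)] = 16*s^3 + 96*s^2 + 32*s - 192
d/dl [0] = 0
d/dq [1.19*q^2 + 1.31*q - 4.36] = 2.38*q + 1.31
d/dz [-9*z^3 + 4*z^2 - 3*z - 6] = -27*z^2 + 8*z - 3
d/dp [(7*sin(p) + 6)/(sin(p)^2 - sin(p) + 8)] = (-7*sin(p)^2 - 12*sin(p) + 62)*cos(p)/(sin(p)^2 - sin(p) + 8)^2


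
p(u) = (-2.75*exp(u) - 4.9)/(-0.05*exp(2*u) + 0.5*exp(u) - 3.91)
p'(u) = (-2.75*exp(u) - 4.9)*(0.1*exp(2*u) - 0.5*exp(u))/(-0.05*exp(2*u) + 0.5*exp(u) - 3.91)^2 - 2.75*exp(u)/(-0.05*exp(2*u) + 0.5*exp(u) - 3.91)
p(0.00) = 2.21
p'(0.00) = 1.05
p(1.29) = 5.41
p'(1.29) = 4.60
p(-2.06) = 1.36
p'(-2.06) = 0.11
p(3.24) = 3.16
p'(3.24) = -4.03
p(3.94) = 1.33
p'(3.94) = -1.58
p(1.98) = 8.52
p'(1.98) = 2.09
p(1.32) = 5.55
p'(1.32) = 4.71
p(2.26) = 8.42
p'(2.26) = -2.87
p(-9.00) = 1.25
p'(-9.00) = 0.00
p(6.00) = 0.14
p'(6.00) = -0.14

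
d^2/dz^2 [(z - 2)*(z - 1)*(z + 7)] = 6*z + 8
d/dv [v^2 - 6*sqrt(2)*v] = 2*v - 6*sqrt(2)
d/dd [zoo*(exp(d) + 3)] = zoo*exp(d)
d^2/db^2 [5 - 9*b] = 0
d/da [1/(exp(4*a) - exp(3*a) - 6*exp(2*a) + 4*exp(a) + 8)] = (-4*exp(3*a) + 3*exp(2*a) + 12*exp(a) - 4)*exp(a)/(exp(4*a) - exp(3*a) - 6*exp(2*a) + 4*exp(a) + 8)^2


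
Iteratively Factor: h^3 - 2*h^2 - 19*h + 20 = (h + 4)*(h^2 - 6*h + 5) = (h - 1)*(h + 4)*(h - 5)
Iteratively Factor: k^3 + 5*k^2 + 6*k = (k + 2)*(k^2 + 3*k) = k*(k + 2)*(k + 3)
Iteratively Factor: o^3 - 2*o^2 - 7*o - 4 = (o + 1)*(o^2 - 3*o - 4) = (o - 4)*(o + 1)*(o + 1)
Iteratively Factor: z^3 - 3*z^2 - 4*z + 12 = (z - 2)*(z^2 - z - 6) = (z - 2)*(z + 2)*(z - 3)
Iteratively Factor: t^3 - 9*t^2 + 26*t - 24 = (t - 4)*(t^2 - 5*t + 6) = (t - 4)*(t - 2)*(t - 3)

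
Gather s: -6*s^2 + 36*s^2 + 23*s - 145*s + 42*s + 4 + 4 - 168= 30*s^2 - 80*s - 160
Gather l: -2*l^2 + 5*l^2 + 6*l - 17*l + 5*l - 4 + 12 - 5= 3*l^2 - 6*l + 3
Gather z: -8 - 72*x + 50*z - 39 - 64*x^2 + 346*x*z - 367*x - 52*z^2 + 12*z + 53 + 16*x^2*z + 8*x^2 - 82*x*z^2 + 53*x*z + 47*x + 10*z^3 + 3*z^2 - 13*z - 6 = -56*x^2 - 392*x + 10*z^3 + z^2*(-82*x - 49) + z*(16*x^2 + 399*x + 49)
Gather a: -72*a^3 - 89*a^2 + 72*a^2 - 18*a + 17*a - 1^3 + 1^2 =-72*a^3 - 17*a^2 - a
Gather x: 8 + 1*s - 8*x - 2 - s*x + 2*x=s + x*(-s - 6) + 6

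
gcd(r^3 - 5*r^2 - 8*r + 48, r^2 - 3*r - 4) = r - 4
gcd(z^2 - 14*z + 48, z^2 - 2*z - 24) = z - 6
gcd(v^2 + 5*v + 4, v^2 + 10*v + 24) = v + 4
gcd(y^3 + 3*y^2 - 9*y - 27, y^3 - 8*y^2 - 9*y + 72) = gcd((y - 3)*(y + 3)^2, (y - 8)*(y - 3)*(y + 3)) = y^2 - 9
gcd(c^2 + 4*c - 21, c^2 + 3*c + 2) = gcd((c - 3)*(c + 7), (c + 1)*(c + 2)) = 1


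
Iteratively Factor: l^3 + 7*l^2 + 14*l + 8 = (l + 2)*(l^2 + 5*l + 4) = (l + 1)*(l + 2)*(l + 4)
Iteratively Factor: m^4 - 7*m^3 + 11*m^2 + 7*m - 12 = (m + 1)*(m^3 - 8*m^2 + 19*m - 12) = (m - 1)*(m + 1)*(m^2 - 7*m + 12) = (m - 4)*(m - 1)*(m + 1)*(m - 3)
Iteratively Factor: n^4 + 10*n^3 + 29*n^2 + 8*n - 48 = (n + 4)*(n^3 + 6*n^2 + 5*n - 12) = (n + 3)*(n + 4)*(n^2 + 3*n - 4) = (n - 1)*(n + 3)*(n + 4)*(n + 4)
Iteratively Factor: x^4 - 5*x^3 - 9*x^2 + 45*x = (x + 3)*(x^3 - 8*x^2 + 15*x) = (x - 3)*(x + 3)*(x^2 - 5*x) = (x - 5)*(x - 3)*(x + 3)*(x)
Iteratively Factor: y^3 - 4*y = (y + 2)*(y^2 - 2*y) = y*(y + 2)*(y - 2)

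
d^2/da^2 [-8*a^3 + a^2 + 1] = 2 - 48*a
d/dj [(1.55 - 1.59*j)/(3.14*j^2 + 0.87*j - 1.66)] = (4.9926*j^2 - 9.734*j + 1.2909)/(9.8596*j^4 + 5.4636*j^3 - 9.6679*j^2 - 2.8884*j + 2.7556)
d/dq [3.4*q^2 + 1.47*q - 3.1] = 6.8*q + 1.47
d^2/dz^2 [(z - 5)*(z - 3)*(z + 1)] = 6*z - 14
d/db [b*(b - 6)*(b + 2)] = 3*b^2 - 8*b - 12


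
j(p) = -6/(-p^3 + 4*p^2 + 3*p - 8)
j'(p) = -6*(3*p^2 - 8*p - 3)/(-p^3 + 4*p^2 + 3*p - 8)^2 = 6*(-3*p^2 + 8*p + 3)/(p^3 - 4*p^2 - 3*p + 8)^2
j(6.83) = 0.05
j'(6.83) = -0.03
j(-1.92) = -0.74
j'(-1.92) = -2.16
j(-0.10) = 0.73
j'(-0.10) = 0.19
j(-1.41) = 4.07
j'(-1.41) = -39.32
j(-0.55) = 0.73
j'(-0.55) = -0.20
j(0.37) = 0.94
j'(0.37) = 0.81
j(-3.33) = -0.09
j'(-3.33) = -0.09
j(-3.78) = -0.07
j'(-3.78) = -0.05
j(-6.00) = -0.02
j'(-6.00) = -0.00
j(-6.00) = -0.02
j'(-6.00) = -0.00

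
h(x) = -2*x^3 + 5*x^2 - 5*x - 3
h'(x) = -6*x^2 + 10*x - 5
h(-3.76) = 192.80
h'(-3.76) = -127.43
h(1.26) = -5.36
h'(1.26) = -1.93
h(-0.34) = -0.64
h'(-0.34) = -9.09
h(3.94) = -67.41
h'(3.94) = -58.74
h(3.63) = -50.93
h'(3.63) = -47.76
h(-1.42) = 19.91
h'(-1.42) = -31.30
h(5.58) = -222.70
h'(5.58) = -136.02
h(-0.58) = 1.97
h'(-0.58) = -12.82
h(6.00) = -285.00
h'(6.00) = -161.00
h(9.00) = -1101.00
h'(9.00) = -401.00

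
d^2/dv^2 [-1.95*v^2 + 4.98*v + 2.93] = -3.90000000000000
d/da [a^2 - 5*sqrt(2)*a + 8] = 2*a - 5*sqrt(2)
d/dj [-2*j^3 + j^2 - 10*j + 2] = -6*j^2 + 2*j - 10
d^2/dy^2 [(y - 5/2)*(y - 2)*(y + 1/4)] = 6*y - 17/2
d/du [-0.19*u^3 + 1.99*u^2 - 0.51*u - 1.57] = -0.57*u^2 + 3.98*u - 0.51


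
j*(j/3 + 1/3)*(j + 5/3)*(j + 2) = j^4/3 + 14*j^3/9 + 7*j^2/3 + 10*j/9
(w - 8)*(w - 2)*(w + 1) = w^3 - 9*w^2 + 6*w + 16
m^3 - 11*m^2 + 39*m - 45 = (m - 5)*(m - 3)^2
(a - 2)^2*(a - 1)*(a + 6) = a^4 + a^3 - 22*a^2 + 44*a - 24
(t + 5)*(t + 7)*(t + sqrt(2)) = t^3 + sqrt(2)*t^2 + 12*t^2 + 12*sqrt(2)*t + 35*t + 35*sqrt(2)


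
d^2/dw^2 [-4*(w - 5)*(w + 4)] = -8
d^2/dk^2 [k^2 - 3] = 2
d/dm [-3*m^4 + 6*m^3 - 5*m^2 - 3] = 2*m*(-6*m^2 + 9*m - 5)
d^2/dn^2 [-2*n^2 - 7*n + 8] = -4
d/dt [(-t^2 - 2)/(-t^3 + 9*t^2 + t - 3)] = (-t^4 - 7*t^2 + 42*t + 2)/(t^6 - 18*t^5 + 79*t^4 + 24*t^3 - 53*t^2 - 6*t + 9)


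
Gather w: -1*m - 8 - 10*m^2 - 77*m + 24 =-10*m^2 - 78*m + 16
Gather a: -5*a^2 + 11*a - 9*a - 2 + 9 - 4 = -5*a^2 + 2*a + 3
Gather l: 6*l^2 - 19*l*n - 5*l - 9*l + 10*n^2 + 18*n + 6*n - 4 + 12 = 6*l^2 + l*(-19*n - 14) + 10*n^2 + 24*n + 8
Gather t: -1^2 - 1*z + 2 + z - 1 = 0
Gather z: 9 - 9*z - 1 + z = 8 - 8*z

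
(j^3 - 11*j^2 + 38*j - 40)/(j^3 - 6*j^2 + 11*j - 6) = (j^2 - 9*j + 20)/(j^2 - 4*j + 3)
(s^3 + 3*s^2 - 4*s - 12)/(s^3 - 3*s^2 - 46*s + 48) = (s^3 + 3*s^2 - 4*s - 12)/(s^3 - 3*s^2 - 46*s + 48)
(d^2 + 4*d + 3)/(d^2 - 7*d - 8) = (d + 3)/(d - 8)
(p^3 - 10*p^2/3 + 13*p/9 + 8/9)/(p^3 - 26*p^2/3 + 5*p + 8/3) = (p - 8/3)/(p - 8)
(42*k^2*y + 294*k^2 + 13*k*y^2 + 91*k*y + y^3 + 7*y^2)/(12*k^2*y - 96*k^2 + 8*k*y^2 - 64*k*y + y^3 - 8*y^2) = (7*k*y + 49*k + y^2 + 7*y)/(2*k*y - 16*k + y^2 - 8*y)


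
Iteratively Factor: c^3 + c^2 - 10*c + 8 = (c + 4)*(c^2 - 3*c + 2) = (c - 1)*(c + 4)*(c - 2)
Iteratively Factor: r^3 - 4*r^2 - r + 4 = (r - 4)*(r^2 - 1) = (r - 4)*(r - 1)*(r + 1)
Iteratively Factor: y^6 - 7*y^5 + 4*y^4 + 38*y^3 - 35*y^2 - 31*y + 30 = (y - 5)*(y^5 - 2*y^4 - 6*y^3 + 8*y^2 + 5*y - 6) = (y - 5)*(y - 3)*(y^4 + y^3 - 3*y^2 - y + 2) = (y - 5)*(y - 3)*(y + 2)*(y^3 - y^2 - y + 1) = (y - 5)*(y - 3)*(y - 1)*(y + 2)*(y^2 - 1) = (y - 5)*(y - 3)*(y - 1)*(y + 1)*(y + 2)*(y - 1)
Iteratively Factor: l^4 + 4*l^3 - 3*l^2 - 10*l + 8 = (l + 2)*(l^3 + 2*l^2 - 7*l + 4) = (l - 1)*(l + 2)*(l^2 + 3*l - 4) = (l - 1)*(l + 2)*(l + 4)*(l - 1)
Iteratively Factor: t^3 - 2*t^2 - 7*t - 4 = (t - 4)*(t^2 + 2*t + 1) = (t - 4)*(t + 1)*(t + 1)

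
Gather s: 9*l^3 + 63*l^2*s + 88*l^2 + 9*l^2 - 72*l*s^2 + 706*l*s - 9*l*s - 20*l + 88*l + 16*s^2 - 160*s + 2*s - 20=9*l^3 + 97*l^2 + 68*l + s^2*(16 - 72*l) + s*(63*l^2 + 697*l - 158) - 20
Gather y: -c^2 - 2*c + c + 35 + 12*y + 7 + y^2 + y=-c^2 - c + y^2 + 13*y + 42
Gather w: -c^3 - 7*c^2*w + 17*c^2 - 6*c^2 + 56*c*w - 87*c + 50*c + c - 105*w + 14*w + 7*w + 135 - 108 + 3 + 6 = -c^3 + 11*c^2 - 36*c + w*(-7*c^2 + 56*c - 84) + 36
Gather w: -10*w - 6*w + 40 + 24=64 - 16*w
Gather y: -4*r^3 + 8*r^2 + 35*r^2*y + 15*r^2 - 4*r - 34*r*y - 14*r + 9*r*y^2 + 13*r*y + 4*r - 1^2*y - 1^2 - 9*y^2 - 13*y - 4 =-4*r^3 + 23*r^2 - 14*r + y^2*(9*r - 9) + y*(35*r^2 - 21*r - 14) - 5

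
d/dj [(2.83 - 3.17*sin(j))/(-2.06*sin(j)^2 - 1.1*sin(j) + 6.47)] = (-6.5302*sin(j)^2 + 11.6596*sin(j) - 17.3969)*cos(j)/(4.2436*sin(j)^4 + 4.532*sin(j)^3 - 25.4464*sin(j)^2 - 14.234*sin(j) + 41.8609)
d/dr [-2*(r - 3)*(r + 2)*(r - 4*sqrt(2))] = -6*r^2 + 4*r + 16*sqrt(2)*r - 8*sqrt(2) + 12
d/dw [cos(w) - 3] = -sin(w)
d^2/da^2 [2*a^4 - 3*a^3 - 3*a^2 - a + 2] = 24*a^2 - 18*a - 6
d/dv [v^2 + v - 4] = 2*v + 1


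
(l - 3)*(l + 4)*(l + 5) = l^3 + 6*l^2 - 7*l - 60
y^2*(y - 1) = y^3 - y^2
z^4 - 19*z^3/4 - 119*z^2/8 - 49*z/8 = z*(z - 7)*(z + 1/2)*(z + 7/4)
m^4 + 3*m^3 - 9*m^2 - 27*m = m*(m - 3)*(m + 3)^2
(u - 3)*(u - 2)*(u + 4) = u^3 - u^2 - 14*u + 24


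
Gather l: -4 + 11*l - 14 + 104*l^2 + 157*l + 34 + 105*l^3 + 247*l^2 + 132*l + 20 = 105*l^3 + 351*l^2 + 300*l + 36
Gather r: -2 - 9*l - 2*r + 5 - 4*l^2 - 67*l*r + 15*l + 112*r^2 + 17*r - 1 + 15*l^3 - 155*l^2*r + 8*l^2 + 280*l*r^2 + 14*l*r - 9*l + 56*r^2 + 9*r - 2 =15*l^3 + 4*l^2 - 3*l + r^2*(280*l + 168) + r*(-155*l^2 - 53*l + 24)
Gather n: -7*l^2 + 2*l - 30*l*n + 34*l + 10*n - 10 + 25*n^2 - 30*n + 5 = -7*l^2 + 36*l + 25*n^2 + n*(-30*l - 20) - 5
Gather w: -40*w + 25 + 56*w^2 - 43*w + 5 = 56*w^2 - 83*w + 30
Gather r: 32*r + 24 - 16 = 32*r + 8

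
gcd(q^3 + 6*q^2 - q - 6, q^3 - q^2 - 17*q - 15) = q + 1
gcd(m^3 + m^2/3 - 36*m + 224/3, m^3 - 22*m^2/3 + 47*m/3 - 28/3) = m - 4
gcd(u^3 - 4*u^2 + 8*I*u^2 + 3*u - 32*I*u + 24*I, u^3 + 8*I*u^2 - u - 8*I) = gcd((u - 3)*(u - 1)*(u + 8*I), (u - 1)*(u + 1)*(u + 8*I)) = u^2 + u*(-1 + 8*I) - 8*I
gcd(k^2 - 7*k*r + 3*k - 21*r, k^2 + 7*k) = 1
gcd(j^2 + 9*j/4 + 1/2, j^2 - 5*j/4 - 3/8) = j + 1/4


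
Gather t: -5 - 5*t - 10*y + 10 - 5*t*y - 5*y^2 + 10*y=t*(-5*y - 5) - 5*y^2 + 5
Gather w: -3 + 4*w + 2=4*w - 1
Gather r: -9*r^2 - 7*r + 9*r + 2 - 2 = -9*r^2 + 2*r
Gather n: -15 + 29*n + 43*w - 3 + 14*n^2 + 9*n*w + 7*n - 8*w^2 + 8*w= 14*n^2 + n*(9*w + 36) - 8*w^2 + 51*w - 18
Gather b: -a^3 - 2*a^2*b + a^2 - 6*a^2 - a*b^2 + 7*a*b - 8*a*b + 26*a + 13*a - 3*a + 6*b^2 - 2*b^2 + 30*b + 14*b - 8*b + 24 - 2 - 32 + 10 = -a^3 - 5*a^2 + 36*a + b^2*(4 - a) + b*(-2*a^2 - a + 36)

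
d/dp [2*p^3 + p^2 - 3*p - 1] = 6*p^2 + 2*p - 3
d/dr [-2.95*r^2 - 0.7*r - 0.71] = -5.9*r - 0.7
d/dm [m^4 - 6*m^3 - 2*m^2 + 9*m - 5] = 4*m^3 - 18*m^2 - 4*m + 9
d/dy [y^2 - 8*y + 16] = 2*y - 8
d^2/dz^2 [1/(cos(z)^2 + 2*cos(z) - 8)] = (-8*sin(z)^4 + 76*sin(z)^2 - 17*cos(z) - 3*cos(3*z) - 20)/(2*(cos(z) - 2)^3*(cos(z) + 4)^3)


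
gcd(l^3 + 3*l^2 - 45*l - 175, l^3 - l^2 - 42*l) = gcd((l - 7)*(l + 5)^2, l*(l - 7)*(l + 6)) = l - 7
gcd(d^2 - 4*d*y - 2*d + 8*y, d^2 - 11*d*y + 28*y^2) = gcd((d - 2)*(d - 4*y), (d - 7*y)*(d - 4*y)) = -d + 4*y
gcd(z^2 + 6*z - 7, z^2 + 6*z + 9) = 1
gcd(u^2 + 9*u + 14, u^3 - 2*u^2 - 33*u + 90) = 1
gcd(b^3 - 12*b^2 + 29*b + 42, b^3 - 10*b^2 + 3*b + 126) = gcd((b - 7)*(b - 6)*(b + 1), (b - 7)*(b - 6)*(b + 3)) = b^2 - 13*b + 42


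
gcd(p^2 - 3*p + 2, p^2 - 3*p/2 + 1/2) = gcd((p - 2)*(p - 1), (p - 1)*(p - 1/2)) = p - 1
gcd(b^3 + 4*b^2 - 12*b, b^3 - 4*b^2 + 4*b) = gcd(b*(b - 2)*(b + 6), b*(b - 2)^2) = b^2 - 2*b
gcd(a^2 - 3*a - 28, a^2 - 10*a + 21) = a - 7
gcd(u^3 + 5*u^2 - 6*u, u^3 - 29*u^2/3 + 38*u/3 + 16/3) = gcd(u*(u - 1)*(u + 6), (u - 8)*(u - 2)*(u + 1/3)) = 1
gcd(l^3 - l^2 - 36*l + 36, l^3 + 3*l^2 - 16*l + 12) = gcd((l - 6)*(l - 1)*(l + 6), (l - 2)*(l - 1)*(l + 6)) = l^2 + 5*l - 6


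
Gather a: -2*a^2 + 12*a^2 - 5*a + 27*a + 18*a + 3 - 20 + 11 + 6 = 10*a^2 + 40*a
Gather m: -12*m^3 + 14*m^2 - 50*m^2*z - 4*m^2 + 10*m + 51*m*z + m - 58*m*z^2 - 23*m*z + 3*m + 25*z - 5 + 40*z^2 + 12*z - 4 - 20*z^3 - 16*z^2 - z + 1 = -12*m^3 + m^2*(10 - 50*z) + m*(-58*z^2 + 28*z + 14) - 20*z^3 + 24*z^2 + 36*z - 8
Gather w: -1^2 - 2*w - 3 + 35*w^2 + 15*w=35*w^2 + 13*w - 4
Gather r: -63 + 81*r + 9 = 81*r - 54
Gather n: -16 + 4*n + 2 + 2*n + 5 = 6*n - 9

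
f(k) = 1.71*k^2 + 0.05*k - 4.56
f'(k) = 3.42*k + 0.05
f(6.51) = 68.24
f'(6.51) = 22.31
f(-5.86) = 53.87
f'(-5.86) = -19.99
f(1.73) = 0.64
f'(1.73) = 5.97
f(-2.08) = 2.73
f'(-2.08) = -7.06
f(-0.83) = -3.42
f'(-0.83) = -2.79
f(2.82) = 9.18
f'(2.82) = 9.69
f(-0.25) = -4.47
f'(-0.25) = -0.80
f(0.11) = -4.53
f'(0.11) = 0.43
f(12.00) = 242.28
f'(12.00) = 41.09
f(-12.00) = 241.08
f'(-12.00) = -40.99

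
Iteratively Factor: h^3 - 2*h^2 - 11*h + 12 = (h + 3)*(h^2 - 5*h + 4) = (h - 1)*(h + 3)*(h - 4)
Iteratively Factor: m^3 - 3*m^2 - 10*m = (m + 2)*(m^2 - 5*m) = (m - 5)*(m + 2)*(m)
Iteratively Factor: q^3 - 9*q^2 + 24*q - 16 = (q - 1)*(q^2 - 8*q + 16) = (q - 4)*(q - 1)*(q - 4)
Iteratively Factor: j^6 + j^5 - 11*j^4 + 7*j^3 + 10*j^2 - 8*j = (j - 2)*(j^5 + 3*j^4 - 5*j^3 - 3*j^2 + 4*j) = (j - 2)*(j + 4)*(j^4 - j^3 - j^2 + j) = (j - 2)*(j + 1)*(j + 4)*(j^3 - 2*j^2 + j) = (j - 2)*(j - 1)*(j + 1)*(j + 4)*(j^2 - j) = j*(j - 2)*(j - 1)*(j + 1)*(j + 4)*(j - 1)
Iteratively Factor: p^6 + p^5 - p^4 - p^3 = (p + 1)*(p^5 - p^3) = p*(p + 1)*(p^4 - p^2) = p^2*(p + 1)*(p^3 - p) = p^2*(p - 1)*(p + 1)*(p^2 + p) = p^2*(p - 1)*(p + 1)^2*(p)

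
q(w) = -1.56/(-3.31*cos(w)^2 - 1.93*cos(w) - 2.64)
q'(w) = -1.56*(-6.62*sin(w)*cos(w) - 1.93*sin(w))/(-3.31*cos(w)^2 - 1.93*cos(w) - 2.64)^2 = (10.3272*cos(w) + 3.0108)*sin(w)/(3.31*cos(w)^2 + 1.93*cos(w) + 2.64)^2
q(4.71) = 0.59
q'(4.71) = -0.43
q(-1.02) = 0.34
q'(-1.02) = -0.35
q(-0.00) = 0.20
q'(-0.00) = 0.00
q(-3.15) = 0.39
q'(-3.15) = -0.00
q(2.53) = 0.48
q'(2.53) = -0.29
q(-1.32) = 0.47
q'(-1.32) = -0.49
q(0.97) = 0.33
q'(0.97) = 0.32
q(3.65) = 0.45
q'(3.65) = 0.24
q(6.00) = 0.21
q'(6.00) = -0.06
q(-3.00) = 0.39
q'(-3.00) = 0.06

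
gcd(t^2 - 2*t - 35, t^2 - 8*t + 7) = t - 7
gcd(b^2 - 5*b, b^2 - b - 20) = b - 5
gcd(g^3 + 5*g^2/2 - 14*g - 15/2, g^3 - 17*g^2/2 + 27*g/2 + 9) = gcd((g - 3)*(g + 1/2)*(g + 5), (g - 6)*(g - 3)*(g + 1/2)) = g^2 - 5*g/2 - 3/2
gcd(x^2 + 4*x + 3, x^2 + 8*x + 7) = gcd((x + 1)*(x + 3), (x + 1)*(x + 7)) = x + 1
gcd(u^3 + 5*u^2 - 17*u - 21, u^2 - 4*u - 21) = 1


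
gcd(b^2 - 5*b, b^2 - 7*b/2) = b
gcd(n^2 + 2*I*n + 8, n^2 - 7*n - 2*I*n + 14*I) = n - 2*I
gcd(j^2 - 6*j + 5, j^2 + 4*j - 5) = j - 1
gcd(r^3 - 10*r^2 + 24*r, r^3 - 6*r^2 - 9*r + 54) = r - 6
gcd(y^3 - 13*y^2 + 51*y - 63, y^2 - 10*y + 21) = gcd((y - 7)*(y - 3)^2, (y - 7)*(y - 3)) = y^2 - 10*y + 21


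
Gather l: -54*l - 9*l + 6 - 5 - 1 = -63*l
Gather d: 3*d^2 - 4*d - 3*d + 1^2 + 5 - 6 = 3*d^2 - 7*d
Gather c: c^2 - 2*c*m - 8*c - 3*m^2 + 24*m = c^2 + c*(-2*m - 8) - 3*m^2 + 24*m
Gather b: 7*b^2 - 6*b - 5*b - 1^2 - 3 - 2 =7*b^2 - 11*b - 6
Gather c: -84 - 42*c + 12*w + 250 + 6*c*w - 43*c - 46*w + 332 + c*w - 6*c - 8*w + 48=c*(7*w - 91) - 42*w + 546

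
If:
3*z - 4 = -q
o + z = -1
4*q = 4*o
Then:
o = -7/2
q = -7/2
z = 5/2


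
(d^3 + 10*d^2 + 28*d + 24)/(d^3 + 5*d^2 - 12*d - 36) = (d + 2)/(d - 3)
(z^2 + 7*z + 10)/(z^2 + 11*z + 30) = (z + 2)/(z + 6)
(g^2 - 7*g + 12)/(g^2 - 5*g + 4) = (g - 3)/(g - 1)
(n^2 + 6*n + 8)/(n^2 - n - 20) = (n + 2)/(n - 5)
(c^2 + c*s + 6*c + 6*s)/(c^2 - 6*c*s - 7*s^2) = (-c - 6)/(-c + 7*s)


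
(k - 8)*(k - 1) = k^2 - 9*k + 8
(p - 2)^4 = p^4 - 8*p^3 + 24*p^2 - 32*p + 16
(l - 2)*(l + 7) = l^2 + 5*l - 14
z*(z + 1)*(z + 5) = z^3 + 6*z^2 + 5*z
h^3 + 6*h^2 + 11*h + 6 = (h + 1)*(h + 2)*(h + 3)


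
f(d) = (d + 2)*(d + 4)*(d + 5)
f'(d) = (d + 2)*(d + 4) + (d + 2)*(d + 5) + (d + 4)*(d + 5) = 3*d^2 + 22*d + 38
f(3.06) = 287.93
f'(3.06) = 133.41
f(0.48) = 60.88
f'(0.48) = 49.25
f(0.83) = 79.69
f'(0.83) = 58.33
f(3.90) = 414.83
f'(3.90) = 169.43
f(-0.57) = 21.73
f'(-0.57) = 26.43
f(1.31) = 110.91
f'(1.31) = 71.97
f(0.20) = 48.05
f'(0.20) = 42.52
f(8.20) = 1642.61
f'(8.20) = 420.12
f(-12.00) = -560.00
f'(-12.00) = 206.00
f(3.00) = 280.00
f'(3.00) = 131.00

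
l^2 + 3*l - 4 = (l - 1)*(l + 4)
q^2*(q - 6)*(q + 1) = q^4 - 5*q^3 - 6*q^2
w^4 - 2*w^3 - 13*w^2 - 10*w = w*(w - 5)*(w + 1)*(w + 2)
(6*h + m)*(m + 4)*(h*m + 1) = 6*h^2*m^2 + 24*h^2*m + h*m^3 + 4*h*m^2 + 6*h*m + 24*h + m^2 + 4*m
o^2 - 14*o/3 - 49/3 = (o - 7)*(o + 7/3)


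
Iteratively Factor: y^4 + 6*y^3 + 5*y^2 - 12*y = (y + 4)*(y^3 + 2*y^2 - 3*y) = (y - 1)*(y + 4)*(y^2 + 3*y) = y*(y - 1)*(y + 4)*(y + 3)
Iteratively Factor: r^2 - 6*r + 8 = (r - 4)*(r - 2)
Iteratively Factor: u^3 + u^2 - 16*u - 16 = (u + 1)*(u^2 - 16) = (u - 4)*(u + 1)*(u + 4)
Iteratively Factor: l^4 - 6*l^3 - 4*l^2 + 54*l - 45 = (l - 3)*(l^3 - 3*l^2 - 13*l + 15) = (l - 5)*(l - 3)*(l^2 + 2*l - 3) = (l - 5)*(l - 3)*(l - 1)*(l + 3)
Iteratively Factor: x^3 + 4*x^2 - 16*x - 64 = (x + 4)*(x^2 - 16) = (x - 4)*(x + 4)*(x + 4)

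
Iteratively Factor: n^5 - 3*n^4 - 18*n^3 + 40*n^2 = (n)*(n^4 - 3*n^3 - 18*n^2 + 40*n) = n*(n - 5)*(n^3 + 2*n^2 - 8*n) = n*(n - 5)*(n - 2)*(n^2 + 4*n) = n^2*(n - 5)*(n - 2)*(n + 4)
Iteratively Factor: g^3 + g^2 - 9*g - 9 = (g - 3)*(g^2 + 4*g + 3) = (g - 3)*(g + 1)*(g + 3)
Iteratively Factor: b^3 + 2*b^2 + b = (b + 1)*(b^2 + b) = (b + 1)^2*(b)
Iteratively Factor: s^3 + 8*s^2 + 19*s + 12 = (s + 1)*(s^2 + 7*s + 12) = (s + 1)*(s + 4)*(s + 3)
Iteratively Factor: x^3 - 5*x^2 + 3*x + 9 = (x - 3)*(x^2 - 2*x - 3) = (x - 3)*(x + 1)*(x - 3)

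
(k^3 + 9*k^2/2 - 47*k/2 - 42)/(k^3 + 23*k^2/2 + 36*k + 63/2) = (k - 4)/(k + 3)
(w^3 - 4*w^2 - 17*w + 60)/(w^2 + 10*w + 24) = (w^2 - 8*w + 15)/(w + 6)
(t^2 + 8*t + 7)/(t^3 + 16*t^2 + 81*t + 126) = (t + 1)/(t^2 + 9*t + 18)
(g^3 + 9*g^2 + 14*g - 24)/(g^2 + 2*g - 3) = (g^2 + 10*g + 24)/(g + 3)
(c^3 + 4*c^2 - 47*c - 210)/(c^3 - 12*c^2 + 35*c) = (c^2 + 11*c + 30)/(c*(c - 5))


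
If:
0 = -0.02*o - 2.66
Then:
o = -133.00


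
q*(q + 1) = q^2 + q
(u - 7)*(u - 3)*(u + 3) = u^3 - 7*u^2 - 9*u + 63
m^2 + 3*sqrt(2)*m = m*(m + 3*sqrt(2))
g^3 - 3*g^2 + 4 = (g - 2)^2*(g + 1)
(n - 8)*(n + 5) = n^2 - 3*n - 40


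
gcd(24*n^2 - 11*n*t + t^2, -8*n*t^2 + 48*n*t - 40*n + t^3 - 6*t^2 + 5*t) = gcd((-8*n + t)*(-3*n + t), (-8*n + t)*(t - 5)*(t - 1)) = -8*n + t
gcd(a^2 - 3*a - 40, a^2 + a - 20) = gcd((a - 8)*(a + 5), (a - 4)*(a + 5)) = a + 5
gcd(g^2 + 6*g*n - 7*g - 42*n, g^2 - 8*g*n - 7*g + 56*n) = g - 7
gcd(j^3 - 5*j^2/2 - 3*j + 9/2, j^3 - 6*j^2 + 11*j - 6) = j^2 - 4*j + 3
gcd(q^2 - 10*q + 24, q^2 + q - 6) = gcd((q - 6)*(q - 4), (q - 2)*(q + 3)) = 1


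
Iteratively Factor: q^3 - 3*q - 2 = (q - 2)*(q^2 + 2*q + 1) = (q - 2)*(q + 1)*(q + 1)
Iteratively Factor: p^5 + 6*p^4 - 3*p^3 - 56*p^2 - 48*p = (p + 4)*(p^4 + 2*p^3 - 11*p^2 - 12*p) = p*(p + 4)*(p^3 + 2*p^2 - 11*p - 12) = p*(p + 1)*(p + 4)*(p^2 + p - 12) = p*(p - 3)*(p + 1)*(p + 4)*(p + 4)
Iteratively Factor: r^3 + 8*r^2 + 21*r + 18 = (r + 3)*(r^2 + 5*r + 6) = (r + 2)*(r + 3)*(r + 3)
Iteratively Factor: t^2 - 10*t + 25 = (t - 5)*(t - 5)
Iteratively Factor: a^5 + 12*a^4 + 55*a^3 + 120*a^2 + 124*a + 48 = (a + 3)*(a^4 + 9*a^3 + 28*a^2 + 36*a + 16) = (a + 2)*(a + 3)*(a^3 + 7*a^2 + 14*a + 8) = (a + 2)^2*(a + 3)*(a^2 + 5*a + 4) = (a + 2)^2*(a + 3)*(a + 4)*(a + 1)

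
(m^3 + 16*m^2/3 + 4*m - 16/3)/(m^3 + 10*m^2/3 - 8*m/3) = (m + 2)/m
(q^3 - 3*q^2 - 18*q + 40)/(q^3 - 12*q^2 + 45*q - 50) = (q + 4)/(q - 5)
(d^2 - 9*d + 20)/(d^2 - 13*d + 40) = (d - 4)/(d - 8)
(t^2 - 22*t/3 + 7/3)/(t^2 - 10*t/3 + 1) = (t - 7)/(t - 3)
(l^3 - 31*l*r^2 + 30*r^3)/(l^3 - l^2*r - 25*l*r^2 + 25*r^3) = (l + 6*r)/(l + 5*r)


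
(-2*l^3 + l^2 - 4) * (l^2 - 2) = -2*l^5 + l^4 + 4*l^3 - 6*l^2 + 8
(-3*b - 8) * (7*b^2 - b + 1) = -21*b^3 - 53*b^2 + 5*b - 8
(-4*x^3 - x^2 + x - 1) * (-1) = 4*x^3 + x^2 - x + 1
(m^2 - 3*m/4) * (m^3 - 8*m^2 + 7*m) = m^5 - 35*m^4/4 + 13*m^3 - 21*m^2/4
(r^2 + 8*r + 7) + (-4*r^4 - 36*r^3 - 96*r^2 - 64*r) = -4*r^4 - 36*r^3 - 95*r^2 - 56*r + 7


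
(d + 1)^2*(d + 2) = d^3 + 4*d^2 + 5*d + 2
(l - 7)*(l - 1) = l^2 - 8*l + 7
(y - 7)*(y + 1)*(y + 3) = y^3 - 3*y^2 - 25*y - 21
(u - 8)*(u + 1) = u^2 - 7*u - 8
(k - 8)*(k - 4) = k^2 - 12*k + 32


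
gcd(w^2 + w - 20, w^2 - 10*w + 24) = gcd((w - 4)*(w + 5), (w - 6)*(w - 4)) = w - 4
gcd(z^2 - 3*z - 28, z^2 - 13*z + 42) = z - 7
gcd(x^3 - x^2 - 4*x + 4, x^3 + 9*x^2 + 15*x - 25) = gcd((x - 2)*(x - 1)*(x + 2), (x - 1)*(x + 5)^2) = x - 1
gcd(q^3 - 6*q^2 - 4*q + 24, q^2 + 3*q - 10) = q - 2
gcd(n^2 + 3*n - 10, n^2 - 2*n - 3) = 1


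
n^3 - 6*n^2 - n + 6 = (n - 6)*(n - 1)*(n + 1)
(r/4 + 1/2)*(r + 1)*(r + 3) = r^3/4 + 3*r^2/2 + 11*r/4 + 3/2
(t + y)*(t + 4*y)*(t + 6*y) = t^3 + 11*t^2*y + 34*t*y^2 + 24*y^3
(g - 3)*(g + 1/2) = g^2 - 5*g/2 - 3/2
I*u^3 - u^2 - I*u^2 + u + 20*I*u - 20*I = (u - 4*I)*(u + 5*I)*(I*u - I)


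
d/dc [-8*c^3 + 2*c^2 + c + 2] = -24*c^2 + 4*c + 1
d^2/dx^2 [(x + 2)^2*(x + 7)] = 6*x + 22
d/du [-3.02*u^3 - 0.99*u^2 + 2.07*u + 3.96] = -9.06*u^2 - 1.98*u + 2.07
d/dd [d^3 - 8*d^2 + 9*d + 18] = 3*d^2 - 16*d + 9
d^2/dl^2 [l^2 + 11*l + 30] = 2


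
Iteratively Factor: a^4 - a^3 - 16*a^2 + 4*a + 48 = (a - 2)*(a^3 + a^2 - 14*a - 24) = (a - 2)*(a + 2)*(a^2 - a - 12) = (a - 4)*(a - 2)*(a + 2)*(a + 3)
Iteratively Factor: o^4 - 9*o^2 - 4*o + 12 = (o - 3)*(o^3 + 3*o^2 - 4) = (o - 3)*(o + 2)*(o^2 + o - 2) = (o - 3)*(o - 1)*(o + 2)*(o + 2)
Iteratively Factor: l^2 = (l)*(l)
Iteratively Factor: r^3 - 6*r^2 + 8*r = (r)*(r^2 - 6*r + 8) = r*(r - 2)*(r - 4)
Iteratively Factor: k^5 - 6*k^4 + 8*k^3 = (k)*(k^4 - 6*k^3 + 8*k^2) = k^2*(k^3 - 6*k^2 + 8*k) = k^2*(k - 2)*(k^2 - 4*k) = k^2*(k - 4)*(k - 2)*(k)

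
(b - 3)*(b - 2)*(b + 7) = b^3 + 2*b^2 - 29*b + 42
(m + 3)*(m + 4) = m^2 + 7*m + 12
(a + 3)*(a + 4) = a^2 + 7*a + 12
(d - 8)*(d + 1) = d^2 - 7*d - 8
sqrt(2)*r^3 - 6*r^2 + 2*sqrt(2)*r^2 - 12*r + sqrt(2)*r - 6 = (r + 1)*(r - 3*sqrt(2))*(sqrt(2)*r + sqrt(2))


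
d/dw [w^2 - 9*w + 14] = 2*w - 9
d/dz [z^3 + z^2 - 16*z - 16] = 3*z^2 + 2*z - 16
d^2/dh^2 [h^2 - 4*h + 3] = 2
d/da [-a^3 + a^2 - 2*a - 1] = -3*a^2 + 2*a - 2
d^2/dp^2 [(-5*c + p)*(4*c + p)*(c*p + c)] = 2*c*(-c + 3*p + 1)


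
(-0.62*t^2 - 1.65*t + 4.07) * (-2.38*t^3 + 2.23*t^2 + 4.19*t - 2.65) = 1.4756*t^5 + 2.5444*t^4 - 15.9639*t^3 + 3.8056*t^2 + 21.4258*t - 10.7855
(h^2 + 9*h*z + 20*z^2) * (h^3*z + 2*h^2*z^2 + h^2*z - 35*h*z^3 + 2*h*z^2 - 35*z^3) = h^5*z + 11*h^4*z^2 + h^4*z + 3*h^3*z^3 + 11*h^3*z^2 - 275*h^2*z^4 + 3*h^2*z^3 - 700*h*z^5 - 275*h*z^4 - 700*z^5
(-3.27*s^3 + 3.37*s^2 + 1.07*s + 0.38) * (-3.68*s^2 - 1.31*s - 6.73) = 12.0336*s^5 - 8.1179*s^4 + 13.6548*s^3 - 25.4802*s^2 - 7.6989*s - 2.5574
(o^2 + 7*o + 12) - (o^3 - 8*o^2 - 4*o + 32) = -o^3 + 9*o^2 + 11*o - 20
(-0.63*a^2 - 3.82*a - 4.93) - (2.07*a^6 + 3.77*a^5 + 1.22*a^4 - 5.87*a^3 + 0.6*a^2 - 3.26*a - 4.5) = -2.07*a^6 - 3.77*a^5 - 1.22*a^4 + 5.87*a^3 - 1.23*a^2 - 0.56*a - 0.43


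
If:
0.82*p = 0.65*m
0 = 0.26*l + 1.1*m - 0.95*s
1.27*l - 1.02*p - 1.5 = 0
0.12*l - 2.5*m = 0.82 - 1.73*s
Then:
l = 0.54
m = -1.00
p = -0.79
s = -1.01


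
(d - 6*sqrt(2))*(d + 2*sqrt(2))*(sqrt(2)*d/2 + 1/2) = sqrt(2)*d^3/2 - 7*d^2/2 - 14*sqrt(2)*d - 12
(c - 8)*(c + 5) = c^2 - 3*c - 40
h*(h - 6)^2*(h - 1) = h^4 - 13*h^3 + 48*h^2 - 36*h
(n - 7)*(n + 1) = n^2 - 6*n - 7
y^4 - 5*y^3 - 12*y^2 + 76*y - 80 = (y - 5)*(y - 2)^2*(y + 4)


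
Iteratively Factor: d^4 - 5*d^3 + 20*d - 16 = (d - 4)*(d^3 - d^2 - 4*d + 4) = (d - 4)*(d + 2)*(d^2 - 3*d + 2) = (d - 4)*(d - 2)*(d + 2)*(d - 1)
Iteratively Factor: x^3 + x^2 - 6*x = (x + 3)*(x^2 - 2*x) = (x - 2)*(x + 3)*(x)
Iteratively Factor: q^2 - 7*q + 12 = (q - 4)*(q - 3)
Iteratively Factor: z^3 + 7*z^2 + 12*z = (z)*(z^2 + 7*z + 12) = z*(z + 3)*(z + 4)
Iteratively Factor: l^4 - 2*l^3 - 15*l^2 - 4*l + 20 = (l - 5)*(l^3 + 3*l^2 - 4) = (l - 5)*(l + 2)*(l^2 + l - 2) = (l - 5)*(l - 1)*(l + 2)*(l + 2)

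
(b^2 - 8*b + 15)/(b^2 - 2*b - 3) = (b - 5)/(b + 1)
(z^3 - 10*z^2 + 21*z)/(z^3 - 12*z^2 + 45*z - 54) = z*(z - 7)/(z^2 - 9*z + 18)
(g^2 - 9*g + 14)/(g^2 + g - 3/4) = 4*(g^2 - 9*g + 14)/(4*g^2 + 4*g - 3)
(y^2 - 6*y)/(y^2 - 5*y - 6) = y/(y + 1)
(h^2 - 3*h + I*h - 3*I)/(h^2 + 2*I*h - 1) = (h - 3)/(h + I)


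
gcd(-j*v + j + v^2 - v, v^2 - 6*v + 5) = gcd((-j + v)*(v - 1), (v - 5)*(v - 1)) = v - 1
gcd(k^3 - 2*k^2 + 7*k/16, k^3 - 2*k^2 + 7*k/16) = k^3 - 2*k^2 + 7*k/16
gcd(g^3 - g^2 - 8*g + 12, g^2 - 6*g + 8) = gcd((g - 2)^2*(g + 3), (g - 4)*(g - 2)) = g - 2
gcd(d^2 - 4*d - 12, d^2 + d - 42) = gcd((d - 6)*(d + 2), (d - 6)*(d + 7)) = d - 6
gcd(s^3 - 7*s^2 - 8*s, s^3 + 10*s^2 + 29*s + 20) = s + 1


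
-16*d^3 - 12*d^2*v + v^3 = (-4*d + v)*(2*d + v)^2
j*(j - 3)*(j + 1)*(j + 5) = j^4 + 3*j^3 - 13*j^2 - 15*j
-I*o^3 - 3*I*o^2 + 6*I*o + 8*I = (o - 2)*(o + 4)*(-I*o - I)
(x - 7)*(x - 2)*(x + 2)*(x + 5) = x^4 - 2*x^3 - 39*x^2 + 8*x + 140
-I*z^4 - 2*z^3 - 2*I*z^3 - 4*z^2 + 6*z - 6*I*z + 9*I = (z - 1)*(z + 3)*(z - 3*I)*(-I*z + 1)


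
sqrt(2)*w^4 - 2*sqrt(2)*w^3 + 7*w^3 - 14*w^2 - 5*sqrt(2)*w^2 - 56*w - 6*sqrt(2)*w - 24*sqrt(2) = (w - 4)*(w + 2)*(w + 3*sqrt(2))*(sqrt(2)*w + 1)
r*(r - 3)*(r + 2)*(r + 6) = r^4 + 5*r^3 - 12*r^2 - 36*r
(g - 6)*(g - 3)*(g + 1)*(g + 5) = g^4 - 3*g^3 - 31*g^2 + 63*g + 90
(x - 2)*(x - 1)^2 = x^3 - 4*x^2 + 5*x - 2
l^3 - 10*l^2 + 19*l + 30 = (l - 6)*(l - 5)*(l + 1)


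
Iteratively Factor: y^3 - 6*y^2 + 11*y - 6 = (y - 3)*(y^2 - 3*y + 2) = (y - 3)*(y - 2)*(y - 1)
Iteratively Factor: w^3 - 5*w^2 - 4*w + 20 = (w - 2)*(w^2 - 3*w - 10) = (w - 2)*(w + 2)*(w - 5)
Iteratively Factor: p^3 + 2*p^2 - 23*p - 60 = (p - 5)*(p^2 + 7*p + 12) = (p - 5)*(p + 4)*(p + 3)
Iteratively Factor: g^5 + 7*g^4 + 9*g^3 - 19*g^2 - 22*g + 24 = (g + 4)*(g^4 + 3*g^3 - 3*g^2 - 7*g + 6) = (g + 3)*(g + 4)*(g^3 - 3*g + 2) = (g + 2)*(g + 3)*(g + 4)*(g^2 - 2*g + 1) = (g - 1)*(g + 2)*(g + 3)*(g + 4)*(g - 1)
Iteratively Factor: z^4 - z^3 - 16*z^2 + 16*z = (z + 4)*(z^3 - 5*z^2 + 4*z) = z*(z + 4)*(z^2 - 5*z + 4) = z*(z - 1)*(z + 4)*(z - 4)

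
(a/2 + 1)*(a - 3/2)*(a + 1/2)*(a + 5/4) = a^4/2 + 9*a^3/8 - 3*a^2/4 - 79*a/32 - 15/16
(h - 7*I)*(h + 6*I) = h^2 - I*h + 42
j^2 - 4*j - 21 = (j - 7)*(j + 3)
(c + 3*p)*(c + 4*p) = c^2 + 7*c*p + 12*p^2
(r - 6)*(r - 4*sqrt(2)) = r^2 - 6*r - 4*sqrt(2)*r + 24*sqrt(2)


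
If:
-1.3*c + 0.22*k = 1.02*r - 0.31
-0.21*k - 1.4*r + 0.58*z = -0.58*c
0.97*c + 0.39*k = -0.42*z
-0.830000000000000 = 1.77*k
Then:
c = -0.07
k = -0.47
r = 0.29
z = 0.59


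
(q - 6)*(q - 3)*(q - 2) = q^3 - 11*q^2 + 36*q - 36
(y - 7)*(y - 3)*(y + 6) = y^3 - 4*y^2 - 39*y + 126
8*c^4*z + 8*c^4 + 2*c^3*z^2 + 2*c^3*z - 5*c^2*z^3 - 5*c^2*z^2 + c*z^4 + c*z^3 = (-4*c + z)*(-2*c + z)*(c + z)*(c*z + c)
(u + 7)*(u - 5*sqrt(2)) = u^2 - 5*sqrt(2)*u + 7*u - 35*sqrt(2)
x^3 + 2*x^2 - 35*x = x*(x - 5)*(x + 7)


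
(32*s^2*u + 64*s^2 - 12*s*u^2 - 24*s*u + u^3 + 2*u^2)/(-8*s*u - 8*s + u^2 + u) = (-4*s*u - 8*s + u^2 + 2*u)/(u + 1)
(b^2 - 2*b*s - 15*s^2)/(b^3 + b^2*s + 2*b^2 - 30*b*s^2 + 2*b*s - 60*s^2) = (b + 3*s)/(b^2 + 6*b*s + 2*b + 12*s)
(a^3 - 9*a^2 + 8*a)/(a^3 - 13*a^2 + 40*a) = (a - 1)/(a - 5)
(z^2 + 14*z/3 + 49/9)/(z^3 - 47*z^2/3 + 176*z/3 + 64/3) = (9*z^2 + 42*z + 49)/(3*(3*z^3 - 47*z^2 + 176*z + 64))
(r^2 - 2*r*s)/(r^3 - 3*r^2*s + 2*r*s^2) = 1/(r - s)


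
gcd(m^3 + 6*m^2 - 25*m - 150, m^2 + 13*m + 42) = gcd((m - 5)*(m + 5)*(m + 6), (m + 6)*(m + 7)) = m + 6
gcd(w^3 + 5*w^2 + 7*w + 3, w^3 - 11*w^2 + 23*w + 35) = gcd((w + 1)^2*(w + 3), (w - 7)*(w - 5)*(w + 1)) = w + 1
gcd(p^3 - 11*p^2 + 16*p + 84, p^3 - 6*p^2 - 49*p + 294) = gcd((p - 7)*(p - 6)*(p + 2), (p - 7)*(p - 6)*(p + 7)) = p^2 - 13*p + 42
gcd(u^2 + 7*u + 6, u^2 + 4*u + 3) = u + 1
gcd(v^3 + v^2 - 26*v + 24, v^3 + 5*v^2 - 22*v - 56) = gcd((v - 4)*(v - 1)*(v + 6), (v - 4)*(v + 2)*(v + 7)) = v - 4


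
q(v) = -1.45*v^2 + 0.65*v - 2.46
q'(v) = 0.65 - 2.9*v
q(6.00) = -50.76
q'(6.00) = -16.75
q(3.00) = -13.56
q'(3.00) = -8.05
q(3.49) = -17.85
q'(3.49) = -9.47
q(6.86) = -66.24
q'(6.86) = -19.24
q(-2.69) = -14.70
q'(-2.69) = 8.45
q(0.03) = -2.44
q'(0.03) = 0.56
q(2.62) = -10.71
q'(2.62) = -6.95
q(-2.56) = -13.63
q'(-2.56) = 8.07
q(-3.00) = -17.46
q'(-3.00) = 9.35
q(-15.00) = -338.46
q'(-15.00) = 44.15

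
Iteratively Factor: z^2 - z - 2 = (z + 1)*(z - 2)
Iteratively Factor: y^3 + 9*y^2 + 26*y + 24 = (y + 2)*(y^2 + 7*y + 12) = (y + 2)*(y + 3)*(y + 4)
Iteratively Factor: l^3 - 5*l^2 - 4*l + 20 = (l - 2)*(l^2 - 3*l - 10) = (l - 5)*(l - 2)*(l + 2)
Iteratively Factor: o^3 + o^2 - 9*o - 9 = (o + 1)*(o^2 - 9) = (o + 1)*(o + 3)*(o - 3)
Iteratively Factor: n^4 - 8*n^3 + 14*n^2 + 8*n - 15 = (n - 3)*(n^3 - 5*n^2 - n + 5) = (n - 3)*(n + 1)*(n^2 - 6*n + 5) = (n - 5)*(n - 3)*(n + 1)*(n - 1)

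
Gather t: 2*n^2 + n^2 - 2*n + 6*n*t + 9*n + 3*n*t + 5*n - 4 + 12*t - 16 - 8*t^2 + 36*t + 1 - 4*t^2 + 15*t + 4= 3*n^2 + 12*n - 12*t^2 + t*(9*n + 63) - 15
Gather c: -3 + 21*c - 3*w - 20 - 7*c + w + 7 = 14*c - 2*w - 16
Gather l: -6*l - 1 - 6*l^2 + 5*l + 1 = -6*l^2 - l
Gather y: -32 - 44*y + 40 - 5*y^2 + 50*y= -5*y^2 + 6*y + 8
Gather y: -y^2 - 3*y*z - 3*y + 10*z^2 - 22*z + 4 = -y^2 + y*(-3*z - 3) + 10*z^2 - 22*z + 4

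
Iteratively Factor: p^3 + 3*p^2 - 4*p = (p - 1)*(p^2 + 4*p) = p*(p - 1)*(p + 4)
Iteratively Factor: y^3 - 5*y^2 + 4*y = (y - 1)*(y^2 - 4*y) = y*(y - 1)*(y - 4)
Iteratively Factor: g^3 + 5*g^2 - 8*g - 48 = (g + 4)*(g^2 + g - 12) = (g + 4)^2*(g - 3)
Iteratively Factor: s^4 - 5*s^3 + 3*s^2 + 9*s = (s)*(s^3 - 5*s^2 + 3*s + 9) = s*(s + 1)*(s^2 - 6*s + 9) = s*(s - 3)*(s + 1)*(s - 3)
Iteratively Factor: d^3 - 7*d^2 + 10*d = (d - 2)*(d^2 - 5*d) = (d - 5)*(d - 2)*(d)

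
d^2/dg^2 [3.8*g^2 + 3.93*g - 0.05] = 7.60000000000000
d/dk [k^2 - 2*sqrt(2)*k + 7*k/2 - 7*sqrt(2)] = 2*k - 2*sqrt(2) + 7/2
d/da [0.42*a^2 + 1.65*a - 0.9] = 0.84*a + 1.65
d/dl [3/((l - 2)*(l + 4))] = 6*(-l - 1)/(l^4 + 4*l^3 - 12*l^2 - 32*l + 64)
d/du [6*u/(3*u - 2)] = -12/(3*u - 2)^2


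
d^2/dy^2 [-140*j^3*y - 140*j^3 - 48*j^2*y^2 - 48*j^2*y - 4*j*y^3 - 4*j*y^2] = 8*j*(-12*j - 3*y - 1)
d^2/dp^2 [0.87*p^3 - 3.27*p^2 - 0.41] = 5.22*p - 6.54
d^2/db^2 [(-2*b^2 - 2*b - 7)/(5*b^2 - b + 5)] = 6*(-20*b^3 - 125*b^2 + 85*b + 36)/(125*b^6 - 75*b^5 + 390*b^4 - 151*b^3 + 390*b^2 - 75*b + 125)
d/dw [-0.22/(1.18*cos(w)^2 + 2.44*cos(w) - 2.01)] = -(0.5192*cos(w) + 0.5368)*sin(w)/(1.18*cos(w)^2 + 2.44*cos(w) - 2.01)^2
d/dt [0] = 0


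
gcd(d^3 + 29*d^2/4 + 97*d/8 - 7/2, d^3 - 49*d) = 1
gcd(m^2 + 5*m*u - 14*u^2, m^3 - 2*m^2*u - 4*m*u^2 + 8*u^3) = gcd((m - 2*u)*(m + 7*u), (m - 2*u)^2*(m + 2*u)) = -m + 2*u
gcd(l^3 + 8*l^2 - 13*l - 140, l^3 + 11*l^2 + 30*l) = l + 5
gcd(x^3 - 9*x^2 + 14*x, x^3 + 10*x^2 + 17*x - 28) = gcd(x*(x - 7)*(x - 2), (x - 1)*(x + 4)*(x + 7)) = 1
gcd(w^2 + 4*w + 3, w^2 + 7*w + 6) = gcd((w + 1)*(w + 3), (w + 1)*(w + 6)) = w + 1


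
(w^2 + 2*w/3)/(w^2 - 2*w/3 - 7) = w*(3*w + 2)/(3*w^2 - 2*w - 21)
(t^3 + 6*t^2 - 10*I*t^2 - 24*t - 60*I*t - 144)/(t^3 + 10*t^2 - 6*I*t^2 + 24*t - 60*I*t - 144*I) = (t - 4*I)/(t + 4)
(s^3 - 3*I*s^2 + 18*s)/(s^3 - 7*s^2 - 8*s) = (-s^2 + 3*I*s - 18)/(-s^2 + 7*s + 8)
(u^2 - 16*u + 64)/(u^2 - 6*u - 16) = (u - 8)/(u + 2)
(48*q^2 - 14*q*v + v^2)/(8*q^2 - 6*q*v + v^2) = (48*q^2 - 14*q*v + v^2)/(8*q^2 - 6*q*v + v^2)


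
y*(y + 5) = y^2 + 5*y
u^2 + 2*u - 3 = (u - 1)*(u + 3)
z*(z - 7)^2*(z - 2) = z^4 - 16*z^3 + 77*z^2 - 98*z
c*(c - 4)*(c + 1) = c^3 - 3*c^2 - 4*c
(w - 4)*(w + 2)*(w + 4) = w^3 + 2*w^2 - 16*w - 32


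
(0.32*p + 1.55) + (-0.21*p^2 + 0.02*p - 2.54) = -0.21*p^2 + 0.34*p - 0.99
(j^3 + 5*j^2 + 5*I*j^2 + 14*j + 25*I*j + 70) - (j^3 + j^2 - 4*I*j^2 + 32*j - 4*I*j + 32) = 4*j^2 + 9*I*j^2 - 18*j + 29*I*j + 38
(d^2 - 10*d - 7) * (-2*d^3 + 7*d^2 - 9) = -2*d^5 + 27*d^4 - 56*d^3 - 58*d^2 + 90*d + 63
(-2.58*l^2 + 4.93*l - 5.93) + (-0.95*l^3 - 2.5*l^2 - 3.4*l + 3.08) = -0.95*l^3 - 5.08*l^2 + 1.53*l - 2.85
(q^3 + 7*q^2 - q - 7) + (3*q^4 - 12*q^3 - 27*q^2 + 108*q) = 3*q^4 - 11*q^3 - 20*q^2 + 107*q - 7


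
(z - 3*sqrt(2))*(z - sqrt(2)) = z^2 - 4*sqrt(2)*z + 6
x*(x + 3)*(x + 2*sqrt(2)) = x^3 + 2*sqrt(2)*x^2 + 3*x^2 + 6*sqrt(2)*x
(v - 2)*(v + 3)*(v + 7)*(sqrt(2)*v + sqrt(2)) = sqrt(2)*v^4 + 9*sqrt(2)*v^3 + 9*sqrt(2)*v^2 - 41*sqrt(2)*v - 42*sqrt(2)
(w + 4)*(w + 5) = w^2 + 9*w + 20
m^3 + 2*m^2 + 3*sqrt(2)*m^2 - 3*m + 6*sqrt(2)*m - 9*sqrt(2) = (m - 1)*(m + 3)*(m + 3*sqrt(2))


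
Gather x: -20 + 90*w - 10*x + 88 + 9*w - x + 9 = 99*w - 11*x + 77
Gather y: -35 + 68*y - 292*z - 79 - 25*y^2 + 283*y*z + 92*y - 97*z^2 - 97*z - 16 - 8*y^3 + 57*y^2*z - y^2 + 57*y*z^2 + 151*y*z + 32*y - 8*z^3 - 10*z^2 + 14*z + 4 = -8*y^3 + y^2*(57*z - 26) + y*(57*z^2 + 434*z + 192) - 8*z^3 - 107*z^2 - 375*z - 126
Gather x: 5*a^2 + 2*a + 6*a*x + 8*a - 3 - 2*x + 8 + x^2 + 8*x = 5*a^2 + 10*a + x^2 + x*(6*a + 6) + 5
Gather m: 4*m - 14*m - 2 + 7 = 5 - 10*m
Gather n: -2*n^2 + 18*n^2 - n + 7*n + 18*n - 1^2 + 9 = 16*n^2 + 24*n + 8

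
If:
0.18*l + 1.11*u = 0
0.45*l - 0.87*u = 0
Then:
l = 0.00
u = 0.00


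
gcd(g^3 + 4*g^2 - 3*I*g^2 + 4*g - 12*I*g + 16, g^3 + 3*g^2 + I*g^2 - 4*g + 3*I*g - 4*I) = g^2 + g*(4 + I) + 4*I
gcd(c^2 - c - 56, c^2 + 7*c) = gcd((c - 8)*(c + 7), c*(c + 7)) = c + 7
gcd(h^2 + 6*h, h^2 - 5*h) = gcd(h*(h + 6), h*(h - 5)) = h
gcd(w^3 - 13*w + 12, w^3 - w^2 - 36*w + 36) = w - 1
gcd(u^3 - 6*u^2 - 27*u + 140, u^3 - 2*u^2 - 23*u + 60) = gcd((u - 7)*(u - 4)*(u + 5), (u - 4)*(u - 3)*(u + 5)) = u^2 + u - 20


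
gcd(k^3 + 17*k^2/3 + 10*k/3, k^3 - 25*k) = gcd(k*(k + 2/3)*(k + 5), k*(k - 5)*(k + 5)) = k^2 + 5*k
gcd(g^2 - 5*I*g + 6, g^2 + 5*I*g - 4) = g + I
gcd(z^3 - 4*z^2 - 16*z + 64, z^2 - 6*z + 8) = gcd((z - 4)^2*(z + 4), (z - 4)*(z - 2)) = z - 4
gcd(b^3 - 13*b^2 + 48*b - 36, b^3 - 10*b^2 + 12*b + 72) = b^2 - 12*b + 36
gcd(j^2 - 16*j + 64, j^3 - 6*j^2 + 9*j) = 1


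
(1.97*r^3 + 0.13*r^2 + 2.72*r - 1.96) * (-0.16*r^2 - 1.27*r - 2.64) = -0.3152*r^5 - 2.5227*r^4 - 5.8011*r^3 - 3.484*r^2 - 4.6916*r + 5.1744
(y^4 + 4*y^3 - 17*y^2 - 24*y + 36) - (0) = y^4 + 4*y^3 - 17*y^2 - 24*y + 36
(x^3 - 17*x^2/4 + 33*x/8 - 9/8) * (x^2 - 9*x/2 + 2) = x^5 - 35*x^4/4 + 101*x^3/4 - 451*x^2/16 + 213*x/16 - 9/4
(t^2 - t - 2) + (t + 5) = t^2 + 3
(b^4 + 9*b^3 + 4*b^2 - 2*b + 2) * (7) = 7*b^4 + 63*b^3 + 28*b^2 - 14*b + 14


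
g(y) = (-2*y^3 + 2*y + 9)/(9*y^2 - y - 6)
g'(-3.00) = -0.15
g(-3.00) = 0.73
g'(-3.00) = -0.15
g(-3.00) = 0.73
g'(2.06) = -0.61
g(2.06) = -0.14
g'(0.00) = -0.08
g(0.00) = -1.50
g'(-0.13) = 0.56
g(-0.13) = -1.53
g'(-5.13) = -0.21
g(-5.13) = 1.14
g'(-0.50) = 7.66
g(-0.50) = -2.54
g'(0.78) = -72.39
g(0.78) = -7.37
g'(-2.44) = -0.08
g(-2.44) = 0.66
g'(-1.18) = 2.89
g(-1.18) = 1.29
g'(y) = (1 - 18*y)*(-2*y^3 + 2*y + 9)/(9*y^2 - y - 6)^2 + (2 - 6*y^2)/(9*y^2 - y - 6)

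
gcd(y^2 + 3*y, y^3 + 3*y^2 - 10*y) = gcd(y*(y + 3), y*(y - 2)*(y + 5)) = y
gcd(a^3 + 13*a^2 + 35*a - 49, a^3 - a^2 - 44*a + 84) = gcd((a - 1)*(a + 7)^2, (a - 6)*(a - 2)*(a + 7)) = a + 7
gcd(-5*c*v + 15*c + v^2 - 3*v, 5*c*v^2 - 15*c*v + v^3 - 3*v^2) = v - 3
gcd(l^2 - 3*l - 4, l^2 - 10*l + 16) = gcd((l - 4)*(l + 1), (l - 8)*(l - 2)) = 1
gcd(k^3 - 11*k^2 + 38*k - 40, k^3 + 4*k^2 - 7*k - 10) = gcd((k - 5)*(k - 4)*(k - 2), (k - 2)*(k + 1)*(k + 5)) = k - 2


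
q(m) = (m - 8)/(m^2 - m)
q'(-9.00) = -0.03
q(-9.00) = -0.19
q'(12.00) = 0.00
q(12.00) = 0.03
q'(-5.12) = -0.12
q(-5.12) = -0.42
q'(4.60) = 0.16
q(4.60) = -0.21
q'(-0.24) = -134.34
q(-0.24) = -27.69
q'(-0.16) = -307.30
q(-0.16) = -43.97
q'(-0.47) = -32.98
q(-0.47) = -12.26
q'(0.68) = 51.06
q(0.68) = 33.64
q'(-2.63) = -0.63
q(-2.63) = -1.11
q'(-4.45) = -0.17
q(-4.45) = -0.51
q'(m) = (1 - 2*m)*(m - 8)/(m^2 - m)^2 + 1/(m^2 - m) = (-m^2 + 16*m - 8)/(m^2*(m^2 - 2*m + 1))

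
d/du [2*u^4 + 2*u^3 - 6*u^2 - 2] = 2*u*(4*u^2 + 3*u - 6)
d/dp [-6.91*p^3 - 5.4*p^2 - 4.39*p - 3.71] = -20.73*p^2 - 10.8*p - 4.39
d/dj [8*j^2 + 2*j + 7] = 16*j + 2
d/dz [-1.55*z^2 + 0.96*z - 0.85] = 0.96 - 3.1*z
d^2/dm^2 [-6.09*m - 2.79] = 0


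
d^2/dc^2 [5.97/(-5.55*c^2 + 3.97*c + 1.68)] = (-367.78185*c^2 + 263.07999*c + 5.97*(11.1*c - 3.97)*(22.2*c - 7.94) + 111.32856)/(-5.55*c^2 + 3.97*c + 1.68)^3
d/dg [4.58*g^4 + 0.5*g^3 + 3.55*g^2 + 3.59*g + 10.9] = 18.32*g^3 + 1.5*g^2 + 7.1*g + 3.59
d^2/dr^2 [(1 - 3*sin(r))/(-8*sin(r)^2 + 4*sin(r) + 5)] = (192*sin(r)^5 - 160*sin(r)^4 + 432*sin(r)^3 + 148*sin(r)^2 - 817*sin(r) + 232)/(-8*sin(r)^2 + 4*sin(r) + 5)^3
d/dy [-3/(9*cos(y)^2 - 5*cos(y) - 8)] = 3*(5 - 18*cos(y))*sin(y)/(-9*cos(y)^2 + 5*cos(y) + 8)^2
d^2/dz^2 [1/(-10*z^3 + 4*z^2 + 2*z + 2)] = ((15*z - 2)*(-5*z^3 + 2*z^2 + z + 1) + (-15*z^2 + 4*z + 1)^2)/(-5*z^3 + 2*z^2 + z + 1)^3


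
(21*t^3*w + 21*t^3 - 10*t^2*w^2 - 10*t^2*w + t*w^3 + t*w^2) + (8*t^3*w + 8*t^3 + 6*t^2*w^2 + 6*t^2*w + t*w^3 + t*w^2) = 29*t^3*w + 29*t^3 - 4*t^2*w^2 - 4*t^2*w + 2*t*w^3 + 2*t*w^2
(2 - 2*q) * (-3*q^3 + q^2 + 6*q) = 6*q^4 - 8*q^3 - 10*q^2 + 12*q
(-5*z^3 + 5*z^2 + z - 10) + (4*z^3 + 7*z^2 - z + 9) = -z^3 + 12*z^2 - 1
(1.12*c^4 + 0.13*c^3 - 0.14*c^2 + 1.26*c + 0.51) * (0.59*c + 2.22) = 0.6608*c^5 + 2.5631*c^4 + 0.206*c^3 + 0.4326*c^2 + 3.0981*c + 1.1322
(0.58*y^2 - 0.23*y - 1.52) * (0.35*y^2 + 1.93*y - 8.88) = 0.203*y^4 + 1.0389*y^3 - 6.1263*y^2 - 0.8912*y + 13.4976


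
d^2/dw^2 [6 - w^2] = -2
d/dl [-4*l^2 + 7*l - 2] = 7 - 8*l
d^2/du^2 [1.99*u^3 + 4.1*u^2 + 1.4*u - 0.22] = 11.94*u + 8.2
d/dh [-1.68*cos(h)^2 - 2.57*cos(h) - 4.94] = (3.36*cos(h) + 2.57)*sin(h)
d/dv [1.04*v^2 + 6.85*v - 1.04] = 2.08*v + 6.85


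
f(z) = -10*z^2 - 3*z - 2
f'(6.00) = -123.00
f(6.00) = -380.00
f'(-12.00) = 237.00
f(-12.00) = -1406.00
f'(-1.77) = 32.40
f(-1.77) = -28.02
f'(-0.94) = 15.80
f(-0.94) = -8.02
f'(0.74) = -17.80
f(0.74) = -9.70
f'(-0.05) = -2.00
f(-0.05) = -1.88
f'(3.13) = -65.60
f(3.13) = -109.36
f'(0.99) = -22.80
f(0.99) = -14.77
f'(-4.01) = 77.20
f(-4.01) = -150.77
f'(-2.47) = 46.40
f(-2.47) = -55.60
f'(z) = -20*z - 3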